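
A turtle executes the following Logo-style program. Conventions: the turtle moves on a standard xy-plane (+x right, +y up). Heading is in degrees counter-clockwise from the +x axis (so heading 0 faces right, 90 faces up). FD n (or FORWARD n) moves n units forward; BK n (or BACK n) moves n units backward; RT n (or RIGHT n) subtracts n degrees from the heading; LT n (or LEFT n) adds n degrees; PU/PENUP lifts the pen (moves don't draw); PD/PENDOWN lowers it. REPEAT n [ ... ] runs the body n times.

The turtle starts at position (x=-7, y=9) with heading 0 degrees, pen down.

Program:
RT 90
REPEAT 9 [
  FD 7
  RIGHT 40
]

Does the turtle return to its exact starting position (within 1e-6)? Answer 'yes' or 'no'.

Answer: yes

Derivation:
Executing turtle program step by step:
Start: pos=(-7,9), heading=0, pen down
RT 90: heading 0 -> 270
REPEAT 9 [
  -- iteration 1/9 --
  FD 7: (-7,9) -> (-7,2) [heading=270, draw]
  RT 40: heading 270 -> 230
  -- iteration 2/9 --
  FD 7: (-7,2) -> (-11.5,-3.362) [heading=230, draw]
  RT 40: heading 230 -> 190
  -- iteration 3/9 --
  FD 7: (-11.5,-3.362) -> (-18.393,-4.578) [heading=190, draw]
  RT 40: heading 190 -> 150
  -- iteration 4/9 --
  FD 7: (-18.393,-4.578) -> (-24.455,-1.078) [heading=150, draw]
  RT 40: heading 150 -> 110
  -- iteration 5/9 --
  FD 7: (-24.455,-1.078) -> (-26.849,5.5) [heading=110, draw]
  RT 40: heading 110 -> 70
  -- iteration 6/9 --
  FD 7: (-26.849,5.5) -> (-24.455,12.078) [heading=70, draw]
  RT 40: heading 70 -> 30
  -- iteration 7/9 --
  FD 7: (-24.455,12.078) -> (-18.393,15.578) [heading=30, draw]
  RT 40: heading 30 -> 350
  -- iteration 8/9 --
  FD 7: (-18.393,15.578) -> (-11.5,14.362) [heading=350, draw]
  RT 40: heading 350 -> 310
  -- iteration 9/9 --
  FD 7: (-11.5,14.362) -> (-7,9) [heading=310, draw]
  RT 40: heading 310 -> 270
]
Final: pos=(-7,9), heading=270, 9 segment(s) drawn

Start position: (-7, 9)
Final position: (-7, 9)
Distance = 0; < 1e-6 -> CLOSED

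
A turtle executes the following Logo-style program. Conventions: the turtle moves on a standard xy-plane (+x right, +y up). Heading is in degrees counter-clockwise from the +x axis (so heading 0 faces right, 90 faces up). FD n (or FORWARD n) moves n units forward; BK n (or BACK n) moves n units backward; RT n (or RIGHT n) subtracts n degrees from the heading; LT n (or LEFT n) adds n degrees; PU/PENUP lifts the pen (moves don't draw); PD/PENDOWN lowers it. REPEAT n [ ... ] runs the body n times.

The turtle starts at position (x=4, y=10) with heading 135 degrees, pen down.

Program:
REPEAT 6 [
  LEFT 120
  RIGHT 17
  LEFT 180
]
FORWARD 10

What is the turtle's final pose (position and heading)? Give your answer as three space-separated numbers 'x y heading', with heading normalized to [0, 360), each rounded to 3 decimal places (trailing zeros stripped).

Executing turtle program step by step:
Start: pos=(4,10), heading=135, pen down
REPEAT 6 [
  -- iteration 1/6 --
  LT 120: heading 135 -> 255
  RT 17: heading 255 -> 238
  LT 180: heading 238 -> 58
  -- iteration 2/6 --
  LT 120: heading 58 -> 178
  RT 17: heading 178 -> 161
  LT 180: heading 161 -> 341
  -- iteration 3/6 --
  LT 120: heading 341 -> 101
  RT 17: heading 101 -> 84
  LT 180: heading 84 -> 264
  -- iteration 4/6 --
  LT 120: heading 264 -> 24
  RT 17: heading 24 -> 7
  LT 180: heading 7 -> 187
  -- iteration 5/6 --
  LT 120: heading 187 -> 307
  RT 17: heading 307 -> 290
  LT 180: heading 290 -> 110
  -- iteration 6/6 --
  LT 120: heading 110 -> 230
  RT 17: heading 230 -> 213
  LT 180: heading 213 -> 33
]
FD 10: (4,10) -> (12.387,15.446) [heading=33, draw]
Final: pos=(12.387,15.446), heading=33, 1 segment(s) drawn

Answer: 12.387 15.446 33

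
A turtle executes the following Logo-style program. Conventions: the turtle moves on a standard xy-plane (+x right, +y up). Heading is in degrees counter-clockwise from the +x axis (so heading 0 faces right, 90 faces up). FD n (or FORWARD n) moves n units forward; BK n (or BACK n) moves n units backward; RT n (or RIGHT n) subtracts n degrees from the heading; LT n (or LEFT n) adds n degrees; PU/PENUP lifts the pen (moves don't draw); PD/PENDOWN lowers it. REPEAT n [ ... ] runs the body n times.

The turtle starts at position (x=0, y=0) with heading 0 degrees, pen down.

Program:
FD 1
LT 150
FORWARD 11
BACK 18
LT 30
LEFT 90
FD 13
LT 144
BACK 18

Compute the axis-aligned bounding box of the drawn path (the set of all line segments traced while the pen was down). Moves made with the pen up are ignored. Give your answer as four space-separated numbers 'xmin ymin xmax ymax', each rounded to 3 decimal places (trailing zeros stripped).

Executing turtle program step by step:
Start: pos=(0,0), heading=0, pen down
FD 1: (0,0) -> (1,0) [heading=0, draw]
LT 150: heading 0 -> 150
FD 11: (1,0) -> (-8.526,5.5) [heading=150, draw]
BK 18: (-8.526,5.5) -> (7.062,-3.5) [heading=150, draw]
LT 30: heading 150 -> 180
LT 90: heading 180 -> 270
FD 13: (7.062,-3.5) -> (7.062,-16.5) [heading=270, draw]
LT 144: heading 270 -> 54
BK 18: (7.062,-16.5) -> (-3.518,-31.062) [heading=54, draw]
Final: pos=(-3.518,-31.062), heading=54, 5 segment(s) drawn

Segment endpoints: x in {-8.526, -3.518, 0, 1, 7.062, 7.062}, y in {-31.062, -16.5, -3.5, 0, 5.5}
xmin=-8.526, ymin=-31.062, xmax=7.062, ymax=5.5

Answer: -8.526 -31.062 7.062 5.5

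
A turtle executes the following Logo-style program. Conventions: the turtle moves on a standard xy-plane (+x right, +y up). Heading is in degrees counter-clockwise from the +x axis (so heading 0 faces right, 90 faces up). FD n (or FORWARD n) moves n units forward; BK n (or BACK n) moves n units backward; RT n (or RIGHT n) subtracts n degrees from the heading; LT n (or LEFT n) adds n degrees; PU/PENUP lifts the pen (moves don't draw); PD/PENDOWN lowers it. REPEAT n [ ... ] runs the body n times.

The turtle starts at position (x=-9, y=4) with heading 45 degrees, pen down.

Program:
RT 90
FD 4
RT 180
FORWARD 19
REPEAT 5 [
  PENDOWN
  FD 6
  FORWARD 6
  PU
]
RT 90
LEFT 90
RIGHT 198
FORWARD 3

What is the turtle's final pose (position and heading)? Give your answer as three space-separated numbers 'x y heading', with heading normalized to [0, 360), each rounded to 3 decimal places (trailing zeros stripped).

Executing turtle program step by step:
Start: pos=(-9,4), heading=45, pen down
RT 90: heading 45 -> 315
FD 4: (-9,4) -> (-6.172,1.172) [heading=315, draw]
RT 180: heading 315 -> 135
FD 19: (-6.172,1.172) -> (-19.607,14.607) [heading=135, draw]
REPEAT 5 [
  -- iteration 1/5 --
  PD: pen down
  FD 6: (-19.607,14.607) -> (-23.849,18.849) [heading=135, draw]
  FD 6: (-23.849,18.849) -> (-28.092,23.092) [heading=135, draw]
  PU: pen up
  -- iteration 2/5 --
  PD: pen down
  FD 6: (-28.092,23.092) -> (-32.335,27.335) [heading=135, draw]
  FD 6: (-32.335,27.335) -> (-36.577,31.577) [heading=135, draw]
  PU: pen up
  -- iteration 3/5 --
  PD: pen down
  FD 6: (-36.577,31.577) -> (-40.82,35.82) [heading=135, draw]
  FD 6: (-40.82,35.82) -> (-45.062,40.062) [heading=135, draw]
  PU: pen up
  -- iteration 4/5 --
  PD: pen down
  FD 6: (-45.062,40.062) -> (-49.305,44.305) [heading=135, draw]
  FD 6: (-49.305,44.305) -> (-53.548,48.548) [heading=135, draw]
  PU: pen up
  -- iteration 5/5 --
  PD: pen down
  FD 6: (-53.548,48.548) -> (-57.79,52.79) [heading=135, draw]
  FD 6: (-57.79,52.79) -> (-62.033,57.033) [heading=135, draw]
  PU: pen up
]
RT 90: heading 135 -> 45
LT 90: heading 45 -> 135
RT 198: heading 135 -> 297
FD 3: (-62.033,57.033) -> (-60.671,54.36) [heading=297, move]
Final: pos=(-60.671,54.36), heading=297, 12 segment(s) drawn

Answer: -60.671 54.36 297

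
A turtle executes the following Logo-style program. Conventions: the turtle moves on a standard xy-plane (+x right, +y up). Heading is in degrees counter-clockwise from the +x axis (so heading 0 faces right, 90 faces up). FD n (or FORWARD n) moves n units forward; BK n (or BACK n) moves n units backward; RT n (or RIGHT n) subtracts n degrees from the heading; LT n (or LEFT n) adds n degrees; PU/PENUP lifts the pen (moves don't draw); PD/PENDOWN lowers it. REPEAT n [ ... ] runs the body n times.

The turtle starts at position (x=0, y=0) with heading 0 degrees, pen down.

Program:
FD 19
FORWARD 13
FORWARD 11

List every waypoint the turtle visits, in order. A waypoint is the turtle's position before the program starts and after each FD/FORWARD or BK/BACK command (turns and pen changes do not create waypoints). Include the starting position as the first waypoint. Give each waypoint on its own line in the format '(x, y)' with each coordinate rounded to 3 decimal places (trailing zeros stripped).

Executing turtle program step by step:
Start: pos=(0,0), heading=0, pen down
FD 19: (0,0) -> (19,0) [heading=0, draw]
FD 13: (19,0) -> (32,0) [heading=0, draw]
FD 11: (32,0) -> (43,0) [heading=0, draw]
Final: pos=(43,0), heading=0, 3 segment(s) drawn
Waypoints (4 total):
(0, 0)
(19, 0)
(32, 0)
(43, 0)

Answer: (0, 0)
(19, 0)
(32, 0)
(43, 0)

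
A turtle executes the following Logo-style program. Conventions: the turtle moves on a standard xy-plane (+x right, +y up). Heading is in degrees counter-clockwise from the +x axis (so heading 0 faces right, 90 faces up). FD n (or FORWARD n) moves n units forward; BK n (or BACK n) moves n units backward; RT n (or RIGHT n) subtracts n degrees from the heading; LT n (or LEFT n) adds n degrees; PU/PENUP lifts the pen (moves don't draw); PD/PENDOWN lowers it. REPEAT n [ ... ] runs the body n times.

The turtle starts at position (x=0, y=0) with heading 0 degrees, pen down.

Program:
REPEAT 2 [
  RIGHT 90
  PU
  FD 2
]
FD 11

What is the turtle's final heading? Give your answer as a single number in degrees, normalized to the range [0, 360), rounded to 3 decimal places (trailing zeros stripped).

Executing turtle program step by step:
Start: pos=(0,0), heading=0, pen down
REPEAT 2 [
  -- iteration 1/2 --
  RT 90: heading 0 -> 270
  PU: pen up
  FD 2: (0,0) -> (0,-2) [heading=270, move]
  -- iteration 2/2 --
  RT 90: heading 270 -> 180
  PU: pen up
  FD 2: (0,-2) -> (-2,-2) [heading=180, move]
]
FD 11: (-2,-2) -> (-13,-2) [heading=180, move]
Final: pos=(-13,-2), heading=180, 0 segment(s) drawn

Answer: 180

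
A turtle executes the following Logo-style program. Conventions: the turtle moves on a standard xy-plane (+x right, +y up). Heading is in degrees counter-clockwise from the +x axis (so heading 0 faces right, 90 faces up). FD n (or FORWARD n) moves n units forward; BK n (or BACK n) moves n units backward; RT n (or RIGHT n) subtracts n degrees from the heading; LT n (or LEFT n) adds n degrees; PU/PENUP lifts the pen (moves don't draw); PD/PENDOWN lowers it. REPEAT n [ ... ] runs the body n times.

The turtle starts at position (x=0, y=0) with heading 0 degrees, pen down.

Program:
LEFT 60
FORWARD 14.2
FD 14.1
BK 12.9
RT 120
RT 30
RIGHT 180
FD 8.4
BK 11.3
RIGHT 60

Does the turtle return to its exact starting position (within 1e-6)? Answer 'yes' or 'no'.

Answer: no

Derivation:
Executing turtle program step by step:
Start: pos=(0,0), heading=0, pen down
LT 60: heading 0 -> 60
FD 14.2: (0,0) -> (7.1,12.298) [heading=60, draw]
FD 14.1: (7.1,12.298) -> (14.15,24.509) [heading=60, draw]
BK 12.9: (14.15,24.509) -> (7.7,13.337) [heading=60, draw]
RT 120: heading 60 -> 300
RT 30: heading 300 -> 270
RT 180: heading 270 -> 90
FD 8.4: (7.7,13.337) -> (7.7,21.737) [heading=90, draw]
BK 11.3: (7.7,21.737) -> (7.7,10.437) [heading=90, draw]
RT 60: heading 90 -> 30
Final: pos=(7.7,10.437), heading=30, 5 segment(s) drawn

Start position: (0, 0)
Final position: (7.7, 10.437)
Distance = 12.97; >= 1e-6 -> NOT closed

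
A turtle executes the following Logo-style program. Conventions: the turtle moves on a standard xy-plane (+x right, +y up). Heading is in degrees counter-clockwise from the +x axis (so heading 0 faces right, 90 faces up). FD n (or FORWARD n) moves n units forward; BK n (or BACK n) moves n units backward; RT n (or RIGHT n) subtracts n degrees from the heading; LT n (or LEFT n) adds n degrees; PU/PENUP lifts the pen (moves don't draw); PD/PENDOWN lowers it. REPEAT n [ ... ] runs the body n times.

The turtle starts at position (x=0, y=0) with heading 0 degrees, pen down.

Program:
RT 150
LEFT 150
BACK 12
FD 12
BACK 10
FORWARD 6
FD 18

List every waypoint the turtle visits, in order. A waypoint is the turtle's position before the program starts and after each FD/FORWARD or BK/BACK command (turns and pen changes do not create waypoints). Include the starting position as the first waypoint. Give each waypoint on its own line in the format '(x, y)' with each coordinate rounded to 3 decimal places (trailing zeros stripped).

Executing turtle program step by step:
Start: pos=(0,0), heading=0, pen down
RT 150: heading 0 -> 210
LT 150: heading 210 -> 0
BK 12: (0,0) -> (-12,0) [heading=0, draw]
FD 12: (-12,0) -> (0,0) [heading=0, draw]
BK 10: (0,0) -> (-10,0) [heading=0, draw]
FD 6: (-10,0) -> (-4,0) [heading=0, draw]
FD 18: (-4,0) -> (14,0) [heading=0, draw]
Final: pos=(14,0), heading=0, 5 segment(s) drawn
Waypoints (6 total):
(0, 0)
(-12, 0)
(0, 0)
(-10, 0)
(-4, 0)
(14, 0)

Answer: (0, 0)
(-12, 0)
(0, 0)
(-10, 0)
(-4, 0)
(14, 0)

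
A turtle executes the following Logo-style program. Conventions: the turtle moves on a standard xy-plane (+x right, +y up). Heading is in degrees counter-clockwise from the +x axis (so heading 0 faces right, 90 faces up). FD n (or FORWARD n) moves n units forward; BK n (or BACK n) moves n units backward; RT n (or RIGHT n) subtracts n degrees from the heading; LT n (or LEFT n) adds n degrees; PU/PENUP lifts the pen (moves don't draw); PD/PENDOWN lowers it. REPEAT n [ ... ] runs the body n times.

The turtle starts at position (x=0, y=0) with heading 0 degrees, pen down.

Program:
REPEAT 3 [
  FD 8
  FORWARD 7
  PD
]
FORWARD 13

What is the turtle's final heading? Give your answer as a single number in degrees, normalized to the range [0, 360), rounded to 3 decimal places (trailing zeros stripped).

Executing turtle program step by step:
Start: pos=(0,0), heading=0, pen down
REPEAT 3 [
  -- iteration 1/3 --
  FD 8: (0,0) -> (8,0) [heading=0, draw]
  FD 7: (8,0) -> (15,0) [heading=0, draw]
  PD: pen down
  -- iteration 2/3 --
  FD 8: (15,0) -> (23,0) [heading=0, draw]
  FD 7: (23,0) -> (30,0) [heading=0, draw]
  PD: pen down
  -- iteration 3/3 --
  FD 8: (30,0) -> (38,0) [heading=0, draw]
  FD 7: (38,0) -> (45,0) [heading=0, draw]
  PD: pen down
]
FD 13: (45,0) -> (58,0) [heading=0, draw]
Final: pos=(58,0), heading=0, 7 segment(s) drawn

Answer: 0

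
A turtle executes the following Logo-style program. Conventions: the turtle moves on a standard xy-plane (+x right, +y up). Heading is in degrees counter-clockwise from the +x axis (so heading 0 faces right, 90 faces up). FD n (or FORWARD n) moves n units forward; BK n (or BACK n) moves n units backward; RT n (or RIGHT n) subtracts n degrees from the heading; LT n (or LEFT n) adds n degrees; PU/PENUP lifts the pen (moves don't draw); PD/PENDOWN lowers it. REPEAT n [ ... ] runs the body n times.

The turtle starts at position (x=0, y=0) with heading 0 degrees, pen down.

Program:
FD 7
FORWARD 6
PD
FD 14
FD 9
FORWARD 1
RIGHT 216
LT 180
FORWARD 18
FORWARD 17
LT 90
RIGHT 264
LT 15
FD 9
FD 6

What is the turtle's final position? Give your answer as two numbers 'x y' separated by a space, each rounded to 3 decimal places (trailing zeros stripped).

Answer: 50.827 -16.69

Derivation:
Executing turtle program step by step:
Start: pos=(0,0), heading=0, pen down
FD 7: (0,0) -> (7,0) [heading=0, draw]
FD 6: (7,0) -> (13,0) [heading=0, draw]
PD: pen down
FD 14: (13,0) -> (27,0) [heading=0, draw]
FD 9: (27,0) -> (36,0) [heading=0, draw]
FD 1: (36,0) -> (37,0) [heading=0, draw]
RT 216: heading 0 -> 144
LT 180: heading 144 -> 324
FD 18: (37,0) -> (51.562,-10.58) [heading=324, draw]
FD 17: (51.562,-10.58) -> (65.316,-20.572) [heading=324, draw]
LT 90: heading 324 -> 54
RT 264: heading 54 -> 150
LT 15: heading 150 -> 165
FD 9: (65.316,-20.572) -> (56.622,-18.243) [heading=165, draw]
FD 6: (56.622,-18.243) -> (50.827,-16.69) [heading=165, draw]
Final: pos=(50.827,-16.69), heading=165, 9 segment(s) drawn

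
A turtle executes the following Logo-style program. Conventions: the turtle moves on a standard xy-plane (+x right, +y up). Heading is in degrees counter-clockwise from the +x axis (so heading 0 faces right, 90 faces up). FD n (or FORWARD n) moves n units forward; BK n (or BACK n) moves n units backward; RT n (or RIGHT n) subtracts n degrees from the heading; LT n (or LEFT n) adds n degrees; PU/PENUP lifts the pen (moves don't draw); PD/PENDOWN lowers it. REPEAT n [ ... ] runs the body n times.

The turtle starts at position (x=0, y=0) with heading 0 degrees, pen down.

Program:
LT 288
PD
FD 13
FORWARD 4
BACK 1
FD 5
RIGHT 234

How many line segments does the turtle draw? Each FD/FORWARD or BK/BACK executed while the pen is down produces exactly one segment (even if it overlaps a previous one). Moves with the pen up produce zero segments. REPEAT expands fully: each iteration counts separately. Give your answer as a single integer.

Executing turtle program step by step:
Start: pos=(0,0), heading=0, pen down
LT 288: heading 0 -> 288
PD: pen down
FD 13: (0,0) -> (4.017,-12.364) [heading=288, draw]
FD 4: (4.017,-12.364) -> (5.253,-16.168) [heading=288, draw]
BK 1: (5.253,-16.168) -> (4.944,-15.217) [heading=288, draw]
FD 5: (4.944,-15.217) -> (6.489,-19.972) [heading=288, draw]
RT 234: heading 288 -> 54
Final: pos=(6.489,-19.972), heading=54, 4 segment(s) drawn
Segments drawn: 4

Answer: 4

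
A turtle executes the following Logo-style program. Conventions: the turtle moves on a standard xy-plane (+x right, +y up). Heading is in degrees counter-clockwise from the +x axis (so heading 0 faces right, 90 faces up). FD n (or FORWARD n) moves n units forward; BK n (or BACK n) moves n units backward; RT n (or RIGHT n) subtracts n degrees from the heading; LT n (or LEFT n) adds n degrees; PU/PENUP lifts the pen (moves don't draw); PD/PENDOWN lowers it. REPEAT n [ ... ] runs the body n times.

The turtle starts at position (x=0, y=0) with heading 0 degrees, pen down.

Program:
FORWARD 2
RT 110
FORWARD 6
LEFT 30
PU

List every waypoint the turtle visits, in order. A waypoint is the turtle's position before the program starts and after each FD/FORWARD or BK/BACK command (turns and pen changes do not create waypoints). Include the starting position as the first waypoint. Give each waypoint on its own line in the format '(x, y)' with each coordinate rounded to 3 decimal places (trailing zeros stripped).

Answer: (0, 0)
(2, 0)
(-0.052, -5.638)

Derivation:
Executing turtle program step by step:
Start: pos=(0,0), heading=0, pen down
FD 2: (0,0) -> (2,0) [heading=0, draw]
RT 110: heading 0 -> 250
FD 6: (2,0) -> (-0.052,-5.638) [heading=250, draw]
LT 30: heading 250 -> 280
PU: pen up
Final: pos=(-0.052,-5.638), heading=280, 2 segment(s) drawn
Waypoints (3 total):
(0, 0)
(2, 0)
(-0.052, -5.638)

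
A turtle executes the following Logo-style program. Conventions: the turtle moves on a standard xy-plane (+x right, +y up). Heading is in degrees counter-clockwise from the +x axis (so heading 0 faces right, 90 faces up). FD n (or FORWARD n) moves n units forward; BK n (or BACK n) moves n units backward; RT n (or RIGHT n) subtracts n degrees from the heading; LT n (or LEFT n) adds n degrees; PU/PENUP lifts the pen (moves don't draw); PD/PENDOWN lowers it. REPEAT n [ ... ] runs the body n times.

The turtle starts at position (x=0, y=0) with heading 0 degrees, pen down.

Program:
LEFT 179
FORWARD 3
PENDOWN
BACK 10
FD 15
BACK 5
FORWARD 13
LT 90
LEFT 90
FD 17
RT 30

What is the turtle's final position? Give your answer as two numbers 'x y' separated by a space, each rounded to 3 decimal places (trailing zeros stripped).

Answer: 1 -0.017

Derivation:
Executing turtle program step by step:
Start: pos=(0,0), heading=0, pen down
LT 179: heading 0 -> 179
FD 3: (0,0) -> (-3,0.052) [heading=179, draw]
PD: pen down
BK 10: (-3,0.052) -> (6.999,-0.122) [heading=179, draw]
FD 15: (6.999,-0.122) -> (-7.999,0.14) [heading=179, draw]
BK 5: (-7.999,0.14) -> (-3,0.052) [heading=179, draw]
FD 13: (-3,0.052) -> (-15.998,0.279) [heading=179, draw]
LT 90: heading 179 -> 269
LT 90: heading 269 -> 359
FD 17: (-15.998,0.279) -> (1,-0.017) [heading=359, draw]
RT 30: heading 359 -> 329
Final: pos=(1,-0.017), heading=329, 6 segment(s) drawn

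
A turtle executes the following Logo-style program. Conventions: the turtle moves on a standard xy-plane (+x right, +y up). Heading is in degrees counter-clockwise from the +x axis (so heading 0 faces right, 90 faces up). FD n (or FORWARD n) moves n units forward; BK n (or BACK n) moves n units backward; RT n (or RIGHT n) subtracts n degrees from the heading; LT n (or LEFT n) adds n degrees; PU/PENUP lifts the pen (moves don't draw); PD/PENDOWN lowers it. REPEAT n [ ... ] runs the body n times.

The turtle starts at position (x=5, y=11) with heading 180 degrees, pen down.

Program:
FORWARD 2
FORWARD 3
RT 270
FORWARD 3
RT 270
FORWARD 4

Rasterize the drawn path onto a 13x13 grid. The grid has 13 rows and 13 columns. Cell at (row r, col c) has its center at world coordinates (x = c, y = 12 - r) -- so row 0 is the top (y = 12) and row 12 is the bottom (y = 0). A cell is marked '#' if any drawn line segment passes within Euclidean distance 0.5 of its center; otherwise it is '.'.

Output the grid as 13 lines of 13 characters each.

Segment 0: (5,11) -> (3,11)
Segment 1: (3,11) -> (0,11)
Segment 2: (0,11) -> (0,8)
Segment 3: (0,8) -> (4,8)

Answer: .............
######.......
#............
#............
#####........
.............
.............
.............
.............
.............
.............
.............
.............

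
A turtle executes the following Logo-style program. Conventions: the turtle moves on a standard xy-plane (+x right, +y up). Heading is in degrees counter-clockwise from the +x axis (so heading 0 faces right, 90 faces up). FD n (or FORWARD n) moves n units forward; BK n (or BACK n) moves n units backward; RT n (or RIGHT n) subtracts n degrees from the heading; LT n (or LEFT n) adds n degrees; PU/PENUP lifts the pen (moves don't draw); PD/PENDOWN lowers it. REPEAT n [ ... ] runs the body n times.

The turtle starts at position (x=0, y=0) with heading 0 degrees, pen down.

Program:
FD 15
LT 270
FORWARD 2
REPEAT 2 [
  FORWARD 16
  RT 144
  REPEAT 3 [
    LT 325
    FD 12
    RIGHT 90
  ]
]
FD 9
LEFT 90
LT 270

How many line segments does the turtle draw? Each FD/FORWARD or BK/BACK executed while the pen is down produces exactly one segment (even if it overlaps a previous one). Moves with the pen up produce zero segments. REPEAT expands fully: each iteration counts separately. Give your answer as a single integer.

Executing turtle program step by step:
Start: pos=(0,0), heading=0, pen down
FD 15: (0,0) -> (15,0) [heading=0, draw]
LT 270: heading 0 -> 270
FD 2: (15,0) -> (15,-2) [heading=270, draw]
REPEAT 2 [
  -- iteration 1/2 --
  FD 16: (15,-2) -> (15,-18) [heading=270, draw]
  RT 144: heading 270 -> 126
  REPEAT 3 [
    -- iteration 1/3 --
    LT 325: heading 126 -> 91
    FD 12: (15,-18) -> (14.791,-6.002) [heading=91, draw]
    RT 90: heading 91 -> 1
    -- iteration 2/3 --
    LT 325: heading 1 -> 326
    FD 12: (14.791,-6.002) -> (24.739,-12.712) [heading=326, draw]
    RT 90: heading 326 -> 236
    -- iteration 3/3 --
    LT 325: heading 236 -> 201
    FD 12: (24.739,-12.712) -> (13.536,-17.013) [heading=201, draw]
    RT 90: heading 201 -> 111
  ]
  -- iteration 2/2 --
  FD 16: (13.536,-17.013) -> (7.802,-2.075) [heading=111, draw]
  RT 144: heading 111 -> 327
  REPEAT 3 [
    -- iteration 1/3 --
    LT 325: heading 327 -> 292
    FD 12: (7.802,-2.075) -> (12.297,-13.201) [heading=292, draw]
    RT 90: heading 292 -> 202
    -- iteration 2/3 --
    LT 325: heading 202 -> 167
    FD 12: (12.297,-13.201) -> (0.605,-10.502) [heading=167, draw]
    RT 90: heading 167 -> 77
    -- iteration 3/3 --
    LT 325: heading 77 -> 42
    FD 12: (0.605,-10.502) -> (9.523,-2.472) [heading=42, draw]
    RT 90: heading 42 -> 312
  ]
]
FD 9: (9.523,-2.472) -> (15.545,-9.161) [heading=312, draw]
LT 90: heading 312 -> 42
LT 270: heading 42 -> 312
Final: pos=(15.545,-9.161), heading=312, 11 segment(s) drawn
Segments drawn: 11

Answer: 11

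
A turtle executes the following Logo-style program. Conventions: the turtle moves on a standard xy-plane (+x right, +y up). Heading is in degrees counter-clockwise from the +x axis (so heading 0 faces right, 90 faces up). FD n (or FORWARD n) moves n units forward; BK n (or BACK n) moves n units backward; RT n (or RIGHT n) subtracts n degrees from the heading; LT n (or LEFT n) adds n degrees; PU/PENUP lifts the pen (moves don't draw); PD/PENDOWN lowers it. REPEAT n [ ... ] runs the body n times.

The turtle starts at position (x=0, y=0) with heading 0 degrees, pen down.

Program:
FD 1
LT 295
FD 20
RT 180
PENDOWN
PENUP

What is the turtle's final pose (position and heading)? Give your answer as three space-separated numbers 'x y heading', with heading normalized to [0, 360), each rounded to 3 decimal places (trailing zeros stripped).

Executing turtle program step by step:
Start: pos=(0,0), heading=0, pen down
FD 1: (0,0) -> (1,0) [heading=0, draw]
LT 295: heading 0 -> 295
FD 20: (1,0) -> (9.452,-18.126) [heading=295, draw]
RT 180: heading 295 -> 115
PD: pen down
PU: pen up
Final: pos=(9.452,-18.126), heading=115, 2 segment(s) drawn

Answer: 9.452 -18.126 115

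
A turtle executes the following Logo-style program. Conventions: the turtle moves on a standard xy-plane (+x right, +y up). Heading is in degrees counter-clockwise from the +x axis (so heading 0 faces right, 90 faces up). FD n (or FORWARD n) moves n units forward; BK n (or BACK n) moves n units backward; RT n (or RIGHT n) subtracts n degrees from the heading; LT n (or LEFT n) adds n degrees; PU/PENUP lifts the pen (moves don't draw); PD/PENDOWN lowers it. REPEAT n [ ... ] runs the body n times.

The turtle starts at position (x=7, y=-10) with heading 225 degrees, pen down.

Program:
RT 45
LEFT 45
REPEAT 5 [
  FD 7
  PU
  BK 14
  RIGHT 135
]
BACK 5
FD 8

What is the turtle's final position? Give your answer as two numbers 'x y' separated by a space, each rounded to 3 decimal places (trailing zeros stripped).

Executing turtle program step by step:
Start: pos=(7,-10), heading=225, pen down
RT 45: heading 225 -> 180
LT 45: heading 180 -> 225
REPEAT 5 [
  -- iteration 1/5 --
  FD 7: (7,-10) -> (2.05,-14.95) [heading=225, draw]
  PU: pen up
  BK 14: (2.05,-14.95) -> (11.95,-5.05) [heading=225, move]
  RT 135: heading 225 -> 90
  -- iteration 2/5 --
  FD 7: (11.95,-5.05) -> (11.95,1.95) [heading=90, move]
  PU: pen up
  BK 14: (11.95,1.95) -> (11.95,-12.05) [heading=90, move]
  RT 135: heading 90 -> 315
  -- iteration 3/5 --
  FD 7: (11.95,-12.05) -> (16.899,-17) [heading=315, move]
  PU: pen up
  BK 14: (16.899,-17) -> (7,-7.101) [heading=315, move]
  RT 135: heading 315 -> 180
  -- iteration 4/5 --
  FD 7: (7,-7.101) -> (0,-7.101) [heading=180, move]
  PU: pen up
  BK 14: (0,-7.101) -> (14,-7.101) [heading=180, move]
  RT 135: heading 180 -> 45
  -- iteration 5/5 --
  FD 7: (14,-7.101) -> (18.95,-2.151) [heading=45, move]
  PU: pen up
  BK 14: (18.95,-2.151) -> (9.05,-12.05) [heading=45, move]
  RT 135: heading 45 -> 270
]
BK 5: (9.05,-12.05) -> (9.05,-7.05) [heading=270, move]
FD 8: (9.05,-7.05) -> (9.05,-15.05) [heading=270, move]
Final: pos=(9.05,-15.05), heading=270, 1 segment(s) drawn

Answer: 9.05 -15.05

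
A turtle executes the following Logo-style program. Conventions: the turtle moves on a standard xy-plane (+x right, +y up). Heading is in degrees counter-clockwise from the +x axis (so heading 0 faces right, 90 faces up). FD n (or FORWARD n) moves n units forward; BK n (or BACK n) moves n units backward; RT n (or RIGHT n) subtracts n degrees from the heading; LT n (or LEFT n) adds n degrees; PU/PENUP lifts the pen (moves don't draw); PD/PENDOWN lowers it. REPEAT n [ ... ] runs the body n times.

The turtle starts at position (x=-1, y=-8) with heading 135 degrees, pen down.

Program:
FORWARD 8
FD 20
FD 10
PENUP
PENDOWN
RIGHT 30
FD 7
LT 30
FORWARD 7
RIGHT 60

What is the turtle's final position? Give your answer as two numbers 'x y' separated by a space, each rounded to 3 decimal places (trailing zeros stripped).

Executing turtle program step by step:
Start: pos=(-1,-8), heading=135, pen down
FD 8: (-1,-8) -> (-6.657,-2.343) [heading=135, draw]
FD 20: (-6.657,-2.343) -> (-20.799,11.799) [heading=135, draw]
FD 10: (-20.799,11.799) -> (-27.87,18.87) [heading=135, draw]
PU: pen up
PD: pen down
RT 30: heading 135 -> 105
FD 7: (-27.87,18.87) -> (-29.682,25.632) [heading=105, draw]
LT 30: heading 105 -> 135
FD 7: (-29.682,25.632) -> (-34.632,30.581) [heading=135, draw]
RT 60: heading 135 -> 75
Final: pos=(-34.632,30.581), heading=75, 5 segment(s) drawn

Answer: -34.632 30.581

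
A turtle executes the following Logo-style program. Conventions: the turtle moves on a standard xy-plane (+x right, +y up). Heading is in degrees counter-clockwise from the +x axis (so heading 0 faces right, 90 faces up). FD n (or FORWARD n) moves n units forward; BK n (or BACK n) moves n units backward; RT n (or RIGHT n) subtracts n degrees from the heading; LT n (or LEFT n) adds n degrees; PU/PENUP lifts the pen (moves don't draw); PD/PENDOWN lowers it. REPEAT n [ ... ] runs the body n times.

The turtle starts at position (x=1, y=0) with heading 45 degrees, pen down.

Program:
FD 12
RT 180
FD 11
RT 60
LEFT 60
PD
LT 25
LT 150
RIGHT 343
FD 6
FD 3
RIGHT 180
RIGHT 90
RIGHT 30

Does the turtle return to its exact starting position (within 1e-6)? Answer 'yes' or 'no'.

Answer: no

Derivation:
Executing turtle program step by step:
Start: pos=(1,0), heading=45, pen down
FD 12: (1,0) -> (9.485,8.485) [heading=45, draw]
RT 180: heading 45 -> 225
FD 11: (9.485,8.485) -> (1.707,0.707) [heading=225, draw]
RT 60: heading 225 -> 165
LT 60: heading 165 -> 225
PD: pen down
LT 25: heading 225 -> 250
LT 150: heading 250 -> 40
RT 343: heading 40 -> 57
FD 6: (1.707,0.707) -> (4.975,5.739) [heading=57, draw]
FD 3: (4.975,5.739) -> (6.609,8.255) [heading=57, draw]
RT 180: heading 57 -> 237
RT 90: heading 237 -> 147
RT 30: heading 147 -> 117
Final: pos=(6.609,8.255), heading=117, 4 segment(s) drawn

Start position: (1, 0)
Final position: (6.609, 8.255)
Distance = 9.98; >= 1e-6 -> NOT closed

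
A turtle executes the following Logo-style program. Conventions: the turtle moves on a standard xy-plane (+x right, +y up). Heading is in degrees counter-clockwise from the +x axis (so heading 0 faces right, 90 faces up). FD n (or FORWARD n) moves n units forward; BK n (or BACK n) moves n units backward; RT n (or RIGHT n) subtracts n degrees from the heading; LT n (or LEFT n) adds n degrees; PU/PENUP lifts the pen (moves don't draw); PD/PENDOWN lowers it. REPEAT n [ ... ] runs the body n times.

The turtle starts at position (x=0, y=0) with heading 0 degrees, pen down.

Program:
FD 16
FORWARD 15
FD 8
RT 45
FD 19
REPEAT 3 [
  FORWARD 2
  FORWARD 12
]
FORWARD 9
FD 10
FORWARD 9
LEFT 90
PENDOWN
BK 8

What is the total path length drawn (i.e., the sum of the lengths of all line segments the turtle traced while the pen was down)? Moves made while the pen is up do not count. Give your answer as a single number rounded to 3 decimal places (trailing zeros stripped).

Answer: 136

Derivation:
Executing turtle program step by step:
Start: pos=(0,0), heading=0, pen down
FD 16: (0,0) -> (16,0) [heading=0, draw]
FD 15: (16,0) -> (31,0) [heading=0, draw]
FD 8: (31,0) -> (39,0) [heading=0, draw]
RT 45: heading 0 -> 315
FD 19: (39,0) -> (52.435,-13.435) [heading=315, draw]
REPEAT 3 [
  -- iteration 1/3 --
  FD 2: (52.435,-13.435) -> (53.849,-14.849) [heading=315, draw]
  FD 12: (53.849,-14.849) -> (62.335,-23.335) [heading=315, draw]
  -- iteration 2/3 --
  FD 2: (62.335,-23.335) -> (63.749,-24.749) [heading=315, draw]
  FD 12: (63.749,-24.749) -> (72.234,-33.234) [heading=315, draw]
  -- iteration 3/3 --
  FD 2: (72.234,-33.234) -> (73.648,-34.648) [heading=315, draw]
  FD 12: (73.648,-34.648) -> (82.134,-43.134) [heading=315, draw]
]
FD 9: (82.134,-43.134) -> (88.497,-49.497) [heading=315, draw]
FD 10: (88.497,-49.497) -> (95.569,-56.569) [heading=315, draw]
FD 9: (95.569,-56.569) -> (101.933,-62.933) [heading=315, draw]
LT 90: heading 315 -> 45
PD: pen down
BK 8: (101.933,-62.933) -> (96.276,-68.589) [heading=45, draw]
Final: pos=(96.276,-68.589), heading=45, 14 segment(s) drawn

Segment lengths:
  seg 1: (0,0) -> (16,0), length = 16
  seg 2: (16,0) -> (31,0), length = 15
  seg 3: (31,0) -> (39,0), length = 8
  seg 4: (39,0) -> (52.435,-13.435), length = 19
  seg 5: (52.435,-13.435) -> (53.849,-14.849), length = 2
  seg 6: (53.849,-14.849) -> (62.335,-23.335), length = 12
  seg 7: (62.335,-23.335) -> (63.749,-24.749), length = 2
  seg 8: (63.749,-24.749) -> (72.234,-33.234), length = 12
  seg 9: (72.234,-33.234) -> (73.648,-34.648), length = 2
  seg 10: (73.648,-34.648) -> (82.134,-43.134), length = 12
  seg 11: (82.134,-43.134) -> (88.497,-49.497), length = 9
  seg 12: (88.497,-49.497) -> (95.569,-56.569), length = 10
  seg 13: (95.569,-56.569) -> (101.933,-62.933), length = 9
  seg 14: (101.933,-62.933) -> (96.276,-68.589), length = 8
Total = 136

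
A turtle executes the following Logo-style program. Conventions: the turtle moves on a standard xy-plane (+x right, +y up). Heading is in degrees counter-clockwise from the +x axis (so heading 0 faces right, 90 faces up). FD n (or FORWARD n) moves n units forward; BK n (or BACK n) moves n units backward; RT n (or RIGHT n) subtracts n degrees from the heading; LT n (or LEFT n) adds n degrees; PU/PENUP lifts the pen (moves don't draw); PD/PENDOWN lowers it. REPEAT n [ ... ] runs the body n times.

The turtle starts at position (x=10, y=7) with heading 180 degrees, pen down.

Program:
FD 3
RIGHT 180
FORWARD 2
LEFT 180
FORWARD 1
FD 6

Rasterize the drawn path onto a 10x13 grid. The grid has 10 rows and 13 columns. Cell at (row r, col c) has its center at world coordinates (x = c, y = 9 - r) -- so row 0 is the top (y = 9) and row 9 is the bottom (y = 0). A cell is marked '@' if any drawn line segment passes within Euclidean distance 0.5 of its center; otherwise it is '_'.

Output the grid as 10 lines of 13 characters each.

Answer: _____________
_____________
__@@@@@@@@@__
_____________
_____________
_____________
_____________
_____________
_____________
_____________

Derivation:
Segment 0: (10,7) -> (7,7)
Segment 1: (7,7) -> (9,7)
Segment 2: (9,7) -> (8,7)
Segment 3: (8,7) -> (2,7)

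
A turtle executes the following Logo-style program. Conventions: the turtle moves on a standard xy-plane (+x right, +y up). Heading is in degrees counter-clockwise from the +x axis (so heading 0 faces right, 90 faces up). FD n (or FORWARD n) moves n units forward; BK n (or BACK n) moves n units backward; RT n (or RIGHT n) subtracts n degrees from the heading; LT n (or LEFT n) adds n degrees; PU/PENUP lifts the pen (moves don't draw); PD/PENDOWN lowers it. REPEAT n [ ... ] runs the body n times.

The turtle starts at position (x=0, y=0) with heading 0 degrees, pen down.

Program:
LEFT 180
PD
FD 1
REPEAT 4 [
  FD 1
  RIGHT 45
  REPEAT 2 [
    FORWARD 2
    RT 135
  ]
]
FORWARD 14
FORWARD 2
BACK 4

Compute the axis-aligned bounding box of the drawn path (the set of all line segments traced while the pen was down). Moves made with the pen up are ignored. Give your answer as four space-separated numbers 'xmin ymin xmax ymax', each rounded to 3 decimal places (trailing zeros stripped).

Answer: -4.828 -1 11.172 2.121

Derivation:
Executing turtle program step by step:
Start: pos=(0,0), heading=0, pen down
LT 180: heading 0 -> 180
PD: pen down
FD 1: (0,0) -> (-1,0) [heading=180, draw]
REPEAT 4 [
  -- iteration 1/4 --
  FD 1: (-1,0) -> (-2,0) [heading=180, draw]
  RT 45: heading 180 -> 135
  REPEAT 2 [
    -- iteration 1/2 --
    FD 2: (-2,0) -> (-3.414,1.414) [heading=135, draw]
    RT 135: heading 135 -> 0
    -- iteration 2/2 --
    FD 2: (-3.414,1.414) -> (-1.414,1.414) [heading=0, draw]
    RT 135: heading 0 -> 225
  ]
  -- iteration 2/4 --
  FD 1: (-1.414,1.414) -> (-2.121,0.707) [heading=225, draw]
  RT 45: heading 225 -> 180
  REPEAT 2 [
    -- iteration 1/2 --
    FD 2: (-2.121,0.707) -> (-4.121,0.707) [heading=180, draw]
    RT 135: heading 180 -> 45
    -- iteration 2/2 --
    FD 2: (-4.121,0.707) -> (-2.707,2.121) [heading=45, draw]
    RT 135: heading 45 -> 270
  ]
  -- iteration 3/4 --
  FD 1: (-2.707,2.121) -> (-2.707,1.121) [heading=270, draw]
  RT 45: heading 270 -> 225
  REPEAT 2 [
    -- iteration 1/2 --
    FD 2: (-2.707,1.121) -> (-4.121,-0.293) [heading=225, draw]
    RT 135: heading 225 -> 90
    -- iteration 2/2 --
    FD 2: (-4.121,-0.293) -> (-4.121,1.707) [heading=90, draw]
    RT 135: heading 90 -> 315
  ]
  -- iteration 4/4 --
  FD 1: (-4.121,1.707) -> (-3.414,1) [heading=315, draw]
  RT 45: heading 315 -> 270
  REPEAT 2 [
    -- iteration 1/2 --
    FD 2: (-3.414,1) -> (-3.414,-1) [heading=270, draw]
    RT 135: heading 270 -> 135
    -- iteration 2/2 --
    FD 2: (-3.414,-1) -> (-4.828,0.414) [heading=135, draw]
    RT 135: heading 135 -> 0
  ]
]
FD 14: (-4.828,0.414) -> (9.172,0.414) [heading=0, draw]
FD 2: (9.172,0.414) -> (11.172,0.414) [heading=0, draw]
BK 4: (11.172,0.414) -> (7.172,0.414) [heading=0, draw]
Final: pos=(7.172,0.414), heading=0, 16 segment(s) drawn

Segment endpoints: x in {-4.828, -4.121, -4.121, -3.414, -3.414, -2.707, -2.707, -2.121, -2, -1.414, -1, 0, 7.172, 9.172, 11.172}, y in {-1, -0.293, 0, 0, 0, 0.414, 0.414, 0.414, 0.414, 0.707, 0.707, 1, 1.121, 1.414, 1.707, 2.121}
xmin=-4.828, ymin=-1, xmax=11.172, ymax=2.121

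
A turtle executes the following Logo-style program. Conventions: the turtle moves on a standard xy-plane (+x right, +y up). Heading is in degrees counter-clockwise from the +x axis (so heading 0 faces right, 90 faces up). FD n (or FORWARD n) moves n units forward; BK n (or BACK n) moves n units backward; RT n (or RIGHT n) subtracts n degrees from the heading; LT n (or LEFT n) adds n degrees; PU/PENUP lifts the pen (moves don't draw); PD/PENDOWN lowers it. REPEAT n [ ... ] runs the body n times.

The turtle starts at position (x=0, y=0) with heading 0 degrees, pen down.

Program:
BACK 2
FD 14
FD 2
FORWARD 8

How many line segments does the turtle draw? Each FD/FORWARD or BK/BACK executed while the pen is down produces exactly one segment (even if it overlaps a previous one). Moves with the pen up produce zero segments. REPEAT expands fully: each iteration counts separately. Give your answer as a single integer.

Answer: 4

Derivation:
Executing turtle program step by step:
Start: pos=(0,0), heading=0, pen down
BK 2: (0,0) -> (-2,0) [heading=0, draw]
FD 14: (-2,0) -> (12,0) [heading=0, draw]
FD 2: (12,0) -> (14,0) [heading=0, draw]
FD 8: (14,0) -> (22,0) [heading=0, draw]
Final: pos=(22,0), heading=0, 4 segment(s) drawn
Segments drawn: 4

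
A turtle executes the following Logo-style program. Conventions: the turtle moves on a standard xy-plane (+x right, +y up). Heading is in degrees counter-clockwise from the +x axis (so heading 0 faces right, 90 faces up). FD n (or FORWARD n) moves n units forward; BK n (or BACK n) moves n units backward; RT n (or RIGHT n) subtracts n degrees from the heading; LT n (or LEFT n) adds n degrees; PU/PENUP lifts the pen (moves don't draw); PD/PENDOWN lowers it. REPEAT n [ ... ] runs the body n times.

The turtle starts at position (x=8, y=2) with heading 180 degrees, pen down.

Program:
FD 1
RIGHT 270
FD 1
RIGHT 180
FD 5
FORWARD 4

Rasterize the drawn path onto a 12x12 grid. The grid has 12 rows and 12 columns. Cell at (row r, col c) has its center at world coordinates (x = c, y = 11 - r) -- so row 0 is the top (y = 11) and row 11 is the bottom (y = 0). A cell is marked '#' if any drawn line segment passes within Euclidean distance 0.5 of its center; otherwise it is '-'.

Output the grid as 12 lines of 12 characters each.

Segment 0: (8,2) -> (7,2)
Segment 1: (7,2) -> (7,1)
Segment 2: (7,1) -> (7,6)
Segment 3: (7,6) -> (7,10)

Answer: ------------
-------#----
-------#----
-------#----
-------#----
-------#----
-------#----
-------#----
-------#----
-------##---
-------#----
------------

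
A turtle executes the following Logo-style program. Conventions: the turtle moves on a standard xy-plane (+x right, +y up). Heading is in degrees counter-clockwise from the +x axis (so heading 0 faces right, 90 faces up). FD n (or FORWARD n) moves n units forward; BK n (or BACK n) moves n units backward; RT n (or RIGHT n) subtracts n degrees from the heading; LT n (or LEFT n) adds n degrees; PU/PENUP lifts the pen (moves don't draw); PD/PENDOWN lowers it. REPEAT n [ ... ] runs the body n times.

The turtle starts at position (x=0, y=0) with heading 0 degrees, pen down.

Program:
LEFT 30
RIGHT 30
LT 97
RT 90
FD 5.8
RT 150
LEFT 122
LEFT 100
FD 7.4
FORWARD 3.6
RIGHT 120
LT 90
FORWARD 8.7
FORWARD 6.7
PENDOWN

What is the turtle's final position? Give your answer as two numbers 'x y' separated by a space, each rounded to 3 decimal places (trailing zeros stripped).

Executing turtle program step by step:
Start: pos=(0,0), heading=0, pen down
LT 30: heading 0 -> 30
RT 30: heading 30 -> 0
LT 97: heading 0 -> 97
RT 90: heading 97 -> 7
FD 5.8: (0,0) -> (5.757,0.707) [heading=7, draw]
RT 150: heading 7 -> 217
LT 122: heading 217 -> 339
LT 100: heading 339 -> 79
FD 7.4: (5.757,0.707) -> (7.169,7.971) [heading=79, draw]
FD 3.6: (7.169,7.971) -> (7.856,11.505) [heading=79, draw]
RT 120: heading 79 -> 319
LT 90: heading 319 -> 49
FD 8.7: (7.856,11.505) -> (13.563,18.071) [heading=49, draw]
FD 6.7: (13.563,18.071) -> (17.959,23.127) [heading=49, draw]
PD: pen down
Final: pos=(17.959,23.127), heading=49, 5 segment(s) drawn

Answer: 17.959 23.127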